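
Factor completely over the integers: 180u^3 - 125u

Every term has a factor of 5u. Then 36u^2 - 25 = (6u)² − (5)².

5u(6u + 5)(6u - 5)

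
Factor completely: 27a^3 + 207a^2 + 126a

9a(3a + 2)(a + 7)

Pull out the common factor 9a, then factor the remaining trinomial.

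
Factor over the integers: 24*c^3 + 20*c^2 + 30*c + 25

Group as (24*c^3 + 30*c) + (20*c^2 + 25) = 6*c*(4*c^2 + 5) + 5*(4*c^2 + 5).
Both groups share the factor (4*c^2 + 5).

(6*c + 5)*(4*c^2 + 5)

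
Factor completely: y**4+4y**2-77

(y**2+11)(y**2-7)

Substitute u = y**2 to get a quadratic in u, then factor.
y**2-7 is irreducible over ℤ (7 is not a perfect square).
y**2+11 is irreducible over ℤ (always positive, so no real roots).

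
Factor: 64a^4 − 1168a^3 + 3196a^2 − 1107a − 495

(4a + 1)(4a − 11)(4a − 3)(a − 15)

Trying the rational-root candidates, a = 11/4 is a root, so (4a − 11) is a factor; dividing leaves 16a^3 − 248a^2 + 117a + 45.
Then a = −1/4 is a root, giving the factor (4a + 1) and quotient 4a^2 − 63a + 45.
The remaining quadratic factors as (4a − 3)(a − 15).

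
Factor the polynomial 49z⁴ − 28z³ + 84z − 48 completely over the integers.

Group as (49z⁴ + 84z) + (−28z³ − 48) = 7z(7z³ + 12) − 4(7z³ + 12).
Both groups share the factor (7z³ + 12).

(7z − 4)(7z³ + 12)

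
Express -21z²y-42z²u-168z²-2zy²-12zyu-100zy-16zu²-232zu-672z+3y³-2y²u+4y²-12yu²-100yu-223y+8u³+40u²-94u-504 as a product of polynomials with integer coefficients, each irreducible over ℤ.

Group: y(-21z²-2zy-8zu-84z+3y²-8yu-20y+4u²+4u-63) + (2u+8)(-21z²-2zy-8zu-84z+3y²-8yu-20y+4u²+4u-63); both groups contain (-21z²-2zy-8zu-84z+3y²-8yu-20y+4u²+4u-63), so (y+2u+8) is a factor with cofactor -21z²-2zy-8zu-84z+3y²-8yu-20y+4u²+4u-63.
The cofactor groups again: -21z²-2zy-8zu-84z+3y²-8yu-20y+4u²+4u-63 = -7z(3z-y+2u+9) + (-3y+2u-7)(3z-y+2u+9); both groups contain (3z-y+2u+9), giving -(7z+3y-2u+7)(3z-y+2u+9).

-(7z+3y-2u+7)(y+2u+8)(3z-y+2u+9)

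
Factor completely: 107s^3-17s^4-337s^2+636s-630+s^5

Trying the rational-root candidates, s = 7 is a root, giving the factor (s-7) and quotient s^4-10s^3+37s^2-78s+90.
Then s = 3 is a root, so (s-3) divides it; the quotient is s^3-7s^2+16s-30.
Next, s = 5 is a root, so (s-5) divides it; the quotient is s^2-2s+6.
The quadratic s^2-2s+6 has discriminant -20 < 0 and is irreducible over ℤ.

(s-3)(s-5)(s-7)(s^2-2s+6)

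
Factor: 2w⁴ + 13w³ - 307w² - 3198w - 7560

(2w + 15)(w + 4)(w + 9)(w - 14)

By the rational root theorem, w = 14 is a root, giving the factor (w - 14) and quotient 2w³ + 41w² + 267w + 540.
Next, w = -9 is a root, giving the factor (w + 9) and quotient 2w² + 23w + 60.
The remaining quadratic factors as (w + 4)(2w + 15).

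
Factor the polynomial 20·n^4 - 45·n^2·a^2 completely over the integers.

Pull out the common factor 5·n^2; 4·n^2 - 9·a^2 is a difference of squares.

5·n^2·(2·n - 3·a)·(2·n + 3·a)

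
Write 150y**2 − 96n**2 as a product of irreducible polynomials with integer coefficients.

6(5y − 4n)(5y + 4n)

Every term has a factor of 6. Then 25y**2 − 16n**2 = (5y)² − (4n)².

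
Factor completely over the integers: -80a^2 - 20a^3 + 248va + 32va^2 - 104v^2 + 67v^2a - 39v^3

Group: v(-39v^2 - 11va - 104v + 10a^2 + 40a) - 2a(-39v^2 - 11va - 104v + 10a^2 + 40a); both groups contain (-39v^2 - 11va - 104v + 10a^2 + 40a), so (v - 2a) is a factor with cofactor -39v^2 - 11va - 104v + 10a^2 + 40a.
The cofactor groups again: -39v^2 - 11va - 104v + 10a^2 + 40a = -13v(3v + 2a + 8) + 5a(3v + 2a + 8); both groups contain (3v + 2a + 8), giving -(13v - 5a)(3v + 2a + 8).

-(v - 2a)(13v - 5a)(3v + 2a + 8)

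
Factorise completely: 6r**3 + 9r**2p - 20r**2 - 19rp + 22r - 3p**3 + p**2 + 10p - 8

Group: r(6r**2 + 3rp - 14r - 3p**2 - 2p + 8) + (p - 1)(6r**2 + 3rp - 14r - 3p**2 - 2p + 8); both groups contain (6r**2 + 3rp - 14r - 3p**2 - 2p + 8), so (r + p - 1) is a factor with cofactor 6r**2 + 3rp - 14r - 3p**2 - 2p + 8.
The cofactor groups again: 6r**2 + 3rp - 14r - 3p**2 - 2p + 8 = 2r(3r + 3p - 4) + (-p - 2)(3r + 3p - 4); both groups contain (3r + 3p - 4), giving (2r - p - 2)(3r + 3p - 4).

(2r - p - 2)(3r + 3p - 4)(r + p - 1)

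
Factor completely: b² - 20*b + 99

Two integers with product 99 and sum -20 are -11 and -9.

(b - 11)*(b - 9)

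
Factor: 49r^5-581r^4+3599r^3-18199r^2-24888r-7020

By the rational root theorem, r = -5/7 is a root, giving the factor (7r+5) and quotient 7r^4-88r^3+577r^2-3012r-1404.
Next, r = -3/7 is a root, giving the factor (7r+3) and quotient r^3-13r^2+88r-468.
Then r = 9 is a root, giving the factor (r-9) and quotient r^2-4r+52.
The quadratic r^2-4r+52 has discriminant -192 < 0 and is irreducible over ℤ.

(7r+3)(7r+5)(r-9)(r^2-4r+52)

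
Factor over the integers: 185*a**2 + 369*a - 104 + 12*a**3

(3*a + 8)*(4*a - 1)*(a + 13)

Trying the rational-root candidates, a = 1/4 is a root, giving the factor (4*a - 1) and quotient 3*a**2 + 47*a + 104.
The remaining quadratic factors as (3*a + 8)(a + 13).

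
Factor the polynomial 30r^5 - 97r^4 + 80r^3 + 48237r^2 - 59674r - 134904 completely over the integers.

Testing divisors of the constant over divisors of the leading coefficient, r = 12/5 is a root, so (5r - 12) divides it; the quotient is 6r^4 - 5r^3 + 4r^2 + 9657r + 11242.
Next, r = -11 is a root, giving the factor (r + 11) and quotient 6r^3 - 71r^2 + 785r + 1022.
Continuing, r = -7/6 is a root, giving the factor (6r + 7) and quotient r^2 - 13r + 146.
The quadratic r^2 - 13r + 146 has discriminant -415 < 0 and is irreducible over ℤ.

(5r - 12)(6r + 7)(r + 11)(r^2 - 13r + 146)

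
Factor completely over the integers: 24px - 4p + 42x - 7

Group as (24px - 4p) + (42x - 7) = 4p(6x - 1) + 7(6x - 1).
Both groups share the factor (6x - 1).

(4p + 7)(6x - 1)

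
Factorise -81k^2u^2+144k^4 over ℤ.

9k^2(4k+3u)(4k-3u)

Every term has a factor of 9k^2. Then 16k^2-9u^2 = (4k)² − (3u)².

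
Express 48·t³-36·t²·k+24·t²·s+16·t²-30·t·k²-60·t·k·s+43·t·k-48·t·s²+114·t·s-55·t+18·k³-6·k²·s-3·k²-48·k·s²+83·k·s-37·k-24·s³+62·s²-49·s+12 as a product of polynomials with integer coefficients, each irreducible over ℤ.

Group: 3·t·(16·t²+4·t·k+24·t·s-16·t-6·k²+8·k·s-7·k+8·s²-10·s+3) + (-3·k-3·s+4)·(16·t²+4·t·k+24·t·s-16·t-6·k²+8·k·s-7·k+8·s²-10·s+3); both groups contain (16·t²+4·t·k+24·t·s-16·t-6·k²+8·k·s-7·k+8·s²-10·s+3), so (3·t-3·k-3·s+4) is a factor with cofactor 16·t²+4·t·k+24·t·s-16·t-6·k²+8·k·s-7·k+8·s²-10·s+3.
The cofactor groups again: 16·t²+4·t·k+24·t·s-16·t-6·k²+8·k·s-7·k+8·s²-10·s+3 = 4·t·(4·t-2·k+4·s-3) + (3·k+2·s-1)·(4·t-2·k+4·s-3); both groups contain (4·t-2·k+4·s-3), giving (4·t+3·k+2·s-1)·(4·t-2·k+4·s-3).

(4·t-2·k+4·s-3)·(3·t-3·k-3·s+4)·(4·t+3·k+2·s-1)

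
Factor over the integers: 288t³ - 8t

8t(6t + 1)(6t - 1)

Every term has a factor of 8t. Then 36t² - 1 = (6t)² − (1)².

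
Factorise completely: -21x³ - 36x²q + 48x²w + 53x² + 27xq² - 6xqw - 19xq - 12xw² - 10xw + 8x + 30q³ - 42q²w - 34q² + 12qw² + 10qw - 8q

-(x - q)(7x + 5q - 2w + 1)(3x + 6q - 6w - 8)

Group: 7x(-3x² - 3xq + 6xw + 8x + 6q² - 6qw - 8q) + (5q - 2w + 1)(-3x² - 3xq + 6xw + 8x + 6q² - 6qw - 8q); both groups contain (-3x² - 3xq + 6xw + 8x + 6q² - 6qw - 8q), so (7x + 5q - 2w + 1) is a factor with cofactor -3x² - 3xq + 6xw + 8x + 6q² - 6qw - 8q.
The cofactor groups again: -3x² - 3xq + 6xw + 8x + 6q² - 6qw - 8q = -3x(x - q) + (-6q + 6w + 8)(x - q); both groups contain (x - q), giving -(3x + 6q - 6w - 8)(x - q).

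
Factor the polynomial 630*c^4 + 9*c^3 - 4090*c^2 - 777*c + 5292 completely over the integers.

Trying the rational-root candidates, c = -9/5 is a root, so (5*c + 9) is a factor; dividing leaves 126*c^3 - 225*c^2 - 413*c + 588.
Continuing, c = 7/3 is a root, so (3*c - 7) is a factor; dividing leaves 42*c^2 + 23*c - 84.
The remaining quadratic factors as (7*c + 12)(6*c - 7).

(3*c - 7)*(5*c + 9)*(6*c - 7)*(7*c + 12)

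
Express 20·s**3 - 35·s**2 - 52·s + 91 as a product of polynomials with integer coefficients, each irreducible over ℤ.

(4·s - 7)·(5·s**2 - 13)

Group as (20·s**3 - 52·s) + (-35·s**2 + 91) = 4·s·(5·s**2 - 13) - 7·(5·s**2 - 13).
Both groups share the factor (5·s**2 - 13).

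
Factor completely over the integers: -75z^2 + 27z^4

3z^2(3z + 5)(3z - 5)

Every term has a factor of 3z^2. Then 9z^2 - 25 = (3z)² − (5)².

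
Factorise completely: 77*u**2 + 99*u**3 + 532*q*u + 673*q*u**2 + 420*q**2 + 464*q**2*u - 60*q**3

Group: 10*q*(-6*q**2 + 53*q*u + 42*q + 9*u**2 + 7*u) + 11*u*(-6*q**2 + 53*q*u + 42*q + 9*u**2 + 7*u); both groups contain (-6*q**2 + 53*q*u + 42*q + 9*u**2 + 7*u), so (10*q + 11*u) is a factor with cofactor -6*q**2 + 53*q*u + 42*q + 9*u**2 + 7*u.
The cofactor groups again: -6*q**2 + 53*q*u + 42*q + 9*u**2 + 7*u = -6*q*(q - 9*u - 7) - u*(q - 9*u - 7); both groups contain (q - 9*u - 7), giving -(6*q + u)*(q - 9*u - 7).

-(10*q + 11*u)*(6*q + u)*(q - 9*u - 7)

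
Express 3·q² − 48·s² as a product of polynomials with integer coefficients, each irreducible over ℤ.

Every term has a factor of 3. Then q² − 16·s² = (q)² − (4·s)².

3·(q + 4·s)·(q − 4·s)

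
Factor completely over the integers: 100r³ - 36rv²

4r(5r + 3v)(5r - 3v)

Every term has a factor of 4r. Then 25r² - 9v² = (5r)² − (3v)².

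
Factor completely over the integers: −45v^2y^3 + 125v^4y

Pull out the common factor 5v^2y; 25v^2 − 9y^2 is a difference of squares.

5v^2y(5v + 3y)(5v − 3y)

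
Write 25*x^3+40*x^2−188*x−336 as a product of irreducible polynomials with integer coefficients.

(5*x+12)*(5*x−14)*(x+2)

Testing divisors of the constant over divisors of the leading coefficient, x = −12/5 is a root, so (5*x+12) is a factor; dividing leaves 5*x^2−4*x−28.
The remaining quadratic factors as (x+2)(5*x−14).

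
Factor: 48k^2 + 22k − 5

(6k − 1)(8k + 5)

Need a pair with product 48·(−5) = −240 and sum 22: that's −8 and 30.
Split the middle term: 48k^2 − 8k + 30k − 5 = 8k(6k − 1) + 5(6k − 1).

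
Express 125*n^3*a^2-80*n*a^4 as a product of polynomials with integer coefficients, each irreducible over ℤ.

Pull out the common factor 5*n*a^2; 25*n^2-16*a^2 is a difference of squares.

5*a^2*n*(5*n-4*a)*(5*n+4*a)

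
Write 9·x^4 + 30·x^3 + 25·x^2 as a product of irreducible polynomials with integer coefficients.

x^2·(3·x + 5)^2

Factor out x^2 first: what remains is 9·x^2 + 30·x + 25.
Recognize a perfect-square trinomial with the parts 3·x and 5.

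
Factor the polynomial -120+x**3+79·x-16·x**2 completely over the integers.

Testing divisors of the constant over divisors of the leading coefficient, x = 8 is a root, so (x-8) divides it; the quotient is x**2-8·x+15.
The remaining quadratic factors as (x-5)(x-3).

(x-3)·(x-5)·(x-8)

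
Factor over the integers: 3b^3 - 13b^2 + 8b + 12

(3b + 2)(b - 2)(b - 3)

Trying the rational-root candidates, b = 2 is a root, so (b - 2) is a factor; dividing leaves 3b^2 - 7b - 6.
The remaining quadratic factors as (b - 3)(3b + 2).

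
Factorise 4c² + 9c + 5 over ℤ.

Need a pair with product 4·5 = 20 and sum 9: that's 4 and 5.
Split the middle term: 4c² + 4c + 5c + 5 = 4c(c + 1) + 5(c + 1).

(4c + 5)(c + 1)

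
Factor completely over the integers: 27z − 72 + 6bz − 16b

Group as (6bz − 16b) + (27z − 72) = 2b(3z − 8) + 9(3z − 8).
Both groups share the factor (3z − 8).

(2b + 9)(3z − 8)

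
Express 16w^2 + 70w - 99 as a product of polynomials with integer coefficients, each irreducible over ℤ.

(2w + 11)(8w - 9)

Need a pair with product 16·(-99) = -1584 and sum 70: that's -18 and 88.
Split the middle term: 16w^2 - 18w + 88w - 99 = 2w(8w - 9) + 11(8w - 9).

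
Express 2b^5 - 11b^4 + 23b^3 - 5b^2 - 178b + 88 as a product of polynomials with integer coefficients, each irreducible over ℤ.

Trying the rational-root candidates, b = -2 is a root, giving the factor (b + 2) and quotient 2b^4 - 15b^3 + 53b^2 - 111b + 44.
Next, b = 4 is a root, so (b - 4) divides it; the quotient is 2b^3 - 7b^2 + 25b - 11.
Then b = 1/2 is a root, so (2b - 1) divides it; the quotient is b^2 - 3b + 11.
The quadratic b^2 - 3b + 11 has discriminant -35 < 0 and is irreducible over ℤ.

(2b - 1)(b + 2)(b - 4)(b^2 - 3b + 11)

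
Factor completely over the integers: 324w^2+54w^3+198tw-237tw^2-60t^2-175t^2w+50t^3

(2t-9w)(5t+6w)(5t-w-6)

Group: 5t(10t^2-47tw-12t+9w^2+54w) + 6w(10t^2-47tw-12t+9w^2+54w); both groups contain (10t^2-47tw-12t+9w^2+54w), so (5t+6w) is a factor with cofactor 10t^2-47tw-12t+9w^2+54w.
The cofactor groups again: 10t^2-47tw-12t+9w^2+54w = 2t(5t-w-6) - 9w(5t-w-6); both groups contain (5t-w-6), giving (2t-9w)(5t-w-6).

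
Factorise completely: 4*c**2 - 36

Every term has a factor of 4. Then c**2 - 9 = (c)² − (3)².

4*(c + 3)*(c - 3)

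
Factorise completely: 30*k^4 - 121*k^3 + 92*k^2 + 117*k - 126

Among the possible rational roots, k = 7/3 is a root, so (3*k - 7) is a factor; dividing leaves 10*k^3 - 17*k^2 - 9*k + 18.
Then k = -1 is a root, giving the factor (k + 1) and quotient 10*k^2 - 27*k + 18.
The remaining quadratic factors as (5*k - 6)(2*k - 3).

(2*k - 3)*(3*k - 7)*(5*k - 6)*(k + 1)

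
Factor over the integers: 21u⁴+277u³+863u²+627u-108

(3u+4)(7u-1)(u+3)(u+9)

By the rational root theorem, u = -4/3 is a root, so (3u+4) is a factor; dividing leaves 7u³+83u²+177u-27.
Next, u = 1/7 is a root, so (7u-1) is a factor; dividing leaves u²+12u+27.
The remaining quadratic factors as (u+9)(u+3).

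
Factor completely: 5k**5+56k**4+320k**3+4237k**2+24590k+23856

By the rational root theorem, k = -7 is a root, so (k+7) divides it; the quotient is 5k**4+21k**3+173k**2+3026k+3408.
Next, k = -8 is a root, so (k+8) is a factor; dividing leaves 5k**3-19k**2+325k+426.
Continuing, k = -6/5 is a root, giving the factor (5k+6) and quotient k**2-5k+71.
The quadratic k**2-5k+71 has discriminant -259 < 0 and is irreducible over ℤ.

(5k+6)(k+7)(k+8)(k**2-5k+71)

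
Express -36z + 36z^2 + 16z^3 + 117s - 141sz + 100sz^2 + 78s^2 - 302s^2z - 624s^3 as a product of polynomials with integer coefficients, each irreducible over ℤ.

Group: 8s(-78s^2 - 28sz + 39s + 16z^2 - 12z) + (z + 3)(-78s^2 - 28sz + 39s + 16z^2 - 12z); both groups contain (-78s^2 - 28sz + 39s + 16z^2 - 12z), so (8s + z + 3) is a factor with cofactor -78s^2 - 28sz + 39s + 16z^2 - 12z.
The cofactor groups again: -78s^2 - 28sz + 39s + 16z^2 - 12z = -13s(6s + 4z - 3) + 4z(6s + 4z - 3); both groups contain (6s + 4z - 3), giving -(13s - 4z)(6s + 4z - 3).

-(13s - 4z)(6s + 4z - 3)(8s + z + 3)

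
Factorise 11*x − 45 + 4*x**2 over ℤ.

(4*x − 9)*(x + 5)

Need a pair with product 4·(−45) = −180 and sum 11: that's 20 and −9.
Split the middle term: 4*x**2 + 20*x − 9*x − 45 = 4*x*(x + 5) − 9*(x + 5).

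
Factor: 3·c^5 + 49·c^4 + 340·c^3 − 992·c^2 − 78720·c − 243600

(3·c + 10)·(c + 14)·(c − 10)·(c^2 + 9·c + 174)

By the rational root theorem, c = −10/3 is a root, giving the factor (3·c + 10) and quotient c^4 + 13·c^3 + 70·c^2 − 564·c − 24360.
Then c = −14 is a root, giving the factor (c + 14) and quotient c^3 − c^2 + 84·c − 1740.
Continuing, c = 10 is a root, giving the factor (c − 10) and quotient c^2 + 9·c + 174.
The quadratic c^2 + 9·c + 174 has discriminant −615 < 0 and is irreducible over ℤ.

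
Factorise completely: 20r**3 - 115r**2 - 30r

5r(4r + 1)(r - 6)

Pull out the common factor 5r, then factor the remaining trinomial.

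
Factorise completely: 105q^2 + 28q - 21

7(3q - 1)(5q + 3)

Pull out the common factor 7, then factor the remaining trinomial.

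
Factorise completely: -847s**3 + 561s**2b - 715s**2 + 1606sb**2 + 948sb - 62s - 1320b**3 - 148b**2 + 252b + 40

-(11s - 11b + 5)(11s - 12b - 2)(7s + 10b + 4)

Group: 7s(-121s**2 + 253sb - 33s - 132b**2 + 38b + 10) + (10b + 4)(-121s**2 + 253sb - 33s - 132b**2 + 38b + 10); both groups contain (-121s**2 + 253sb - 33s - 132b**2 + 38b + 10), so (7s + 10b + 4) is a factor with cofactor -121s**2 + 253sb - 33s - 132b**2 + 38b + 10.
The cofactor groups again: -121s**2 + 253sb - 33s - 132b**2 + 38b + 10 = -11s(11s - 12b - 2) + (11b - 5)(11s - 12b - 2); both groups contain (11s - 12b - 2), giving -(11s - 11b + 5)(11s - 12b - 2).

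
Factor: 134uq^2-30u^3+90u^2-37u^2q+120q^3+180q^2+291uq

-(u-2q-3)(5u+12q)(6u+5q)

Group: 6u(-5u^2-2uq+15u+24q^2+36q) + 5q(-5u^2-2uq+15u+24q^2+36q); both groups contain (-5u^2-2uq+15u+24q^2+36q), so (6u+5q) is a factor with cofactor -5u^2-2uq+15u+24q^2+36q.
The cofactor groups again: -5u^2-2uq+15u+24q^2+36q = -5u(u-2q-3) - 12q(u-2q-3); both groups contain (u-2q-3), giving -(5u+12q)(u-2q-3).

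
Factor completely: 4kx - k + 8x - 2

(4x - 1)(k + 2)

Group as (4kx - k) + (8x - 2) = k(4x - 1) + 2(4x - 1).
Both groups share the factor (4x - 1).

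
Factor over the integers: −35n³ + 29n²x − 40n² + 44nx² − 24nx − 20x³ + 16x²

Group: 7n(−5n² − 3nx + 2x²) + (−10x + 8)(−5n² − 3nx + 2x²); both groups contain (−5n² − 3nx + 2x²), so (7n − 10x + 8) is a factor with cofactor −5n² − 3nx + 2x².
The cofactor groups again: −5n² − 3nx + 2x² = −n(5n − 2x) − x(5n − 2x); both groups contain (5n − 2x), giving −(n + x)(5n − 2x).

−(5n − 2x)(7n − 10x + 8)(n + x)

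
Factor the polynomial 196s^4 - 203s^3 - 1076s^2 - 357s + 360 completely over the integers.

Trying the rational-root candidates, s = 3/7 is a root, giving the factor (7s - 3) and quotient 28s^3 - 17s^2 - 161s - 120.
Next, s = 3 is a root, giving the factor (s - 3) and quotient 28s^2 + 67s + 40.
The remaining quadratic factors as (7s + 8)(4s + 5).

(4s + 5)(7s + 8)(7s - 3)(s - 3)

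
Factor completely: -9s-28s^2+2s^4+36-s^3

By the rational root theorem, s = -3 is a root, giving the factor (s+3) and quotient 2s^3-7s^2-7s+12.
Then s = 4 is a root, so (s-4) is a factor; dividing leaves 2s^2+s-3.
The remaining quadratic factors as (2s+3)(s-1).

(2s+3)(s+3)(s-1)(s-4)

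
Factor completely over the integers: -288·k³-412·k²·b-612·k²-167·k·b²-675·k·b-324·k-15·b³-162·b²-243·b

-(4·k+3·b)·(9·k+5·b+9)·(8·k+b+9)

Group: 4·k·(-72·k²-49·k·b-153·k-5·b²-54·b-81) + 3·b·(-72·k²-49·k·b-153·k-5·b²-54·b-81); both groups contain (-72·k²-49·k·b-153·k-5·b²-54·b-81), so (4·k+3·b) is a factor with cofactor -72·k²-49·k·b-153·k-5·b²-54·b-81.
The cofactor groups again: -72·k²-49·k·b-153·k-5·b²-54·b-81 = -8·k·(9·k+5·b+9) + (-b-9)·(9·k+5·b+9); both groups contain (9·k+5·b+9), giving -(8·k+b+9)·(9·k+5·b+9).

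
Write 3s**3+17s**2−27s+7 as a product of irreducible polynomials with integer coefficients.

Testing divisors of the constant over divisors of the leading coefficient, s = −7 is a root, giving the factor (s+7) and quotient 3s**2−4s+1.
The remaining quadratic factors as (3s−1)(s−1).

(3s−1)(s+7)(s−1)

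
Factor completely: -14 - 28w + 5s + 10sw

(2w + 1)(5s - 14)

Group as (10sw + 5s) + (-28w - 14) = 5s(2w + 1) - 14(2w + 1).
Both groups share the factor (2w + 1).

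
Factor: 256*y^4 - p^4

(4*y - p)*(4*y + p)*(16*y^2 + p^2)

(4*y)⁴ − (p)⁴ = ((4*y)² − (p)²)((4*y)² + (p)²); the first factor splits again, the second (16*y^2 + p^2) is irreducible.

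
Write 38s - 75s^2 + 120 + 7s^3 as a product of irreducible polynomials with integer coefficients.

By the rational root theorem, s = -1 is a root, giving the factor (s + 1) and quotient 7s^2 - 82s + 120.
The remaining quadratic factors as (s - 10)(7s - 12).

(7s - 12)(s + 1)(s - 10)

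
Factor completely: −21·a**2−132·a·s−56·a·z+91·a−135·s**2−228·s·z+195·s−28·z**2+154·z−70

−(3·a+15·s+2·z−10)·(7·a+9·s+14·z−7)

Group: −3·a·(7·a+9·s+14·z−7) + (−15·s−2·z+10)·(7·a+9·s+14·z−7); both groups contain (7·a+9·s+14·z−7).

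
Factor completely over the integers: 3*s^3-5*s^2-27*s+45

By the rational root theorem, s = 3 is a root, so (s-3) is a factor; dividing leaves 3*s^2+4*s-15.
The remaining quadratic factors as (s+3)(3*s-5).

(3*s-5)*(s+3)*(s-3)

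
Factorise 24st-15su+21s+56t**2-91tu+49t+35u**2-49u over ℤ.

(3s+7t-7u)(8t-5u+7)

Group: 8t(3s+7t-7u) + (-5u+7)(3s+7t-7u); both groups contain (3s+7t-7u).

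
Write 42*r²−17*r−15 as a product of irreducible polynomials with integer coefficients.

Need a pair with product 42·(−15) = −630 and sum −17: that's −35 and 18.
Split the middle term: 42*r²−35*r + 18*r−15 = 7*r*(6*r−5) + 3*(6*r−5).

(6*r−5)*(7*r+3)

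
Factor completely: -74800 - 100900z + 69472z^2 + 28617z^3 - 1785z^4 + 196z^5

Among the possible rational roots, z = -11/4 is a root, giving the factor (4z + 11) and quotient 49z^4 - 581z^3 + 8752z^2 - 6700z - 6800.
Continuing, z = 10/7 is a root, giving the factor (7z - 10) and quotient 7z^3 - 73z^2 + 1146z + 680.
Continuing, z = -4/7 is a root, so (7z + 4) divides it; the quotient is z^2 - 11z + 170.
The quadratic z^2 - 11z + 170 has discriminant -559 < 0 and is irreducible over ℤ.

(4z + 11)(7z + 4)(7z - 10)(z^2 - 11z + 170)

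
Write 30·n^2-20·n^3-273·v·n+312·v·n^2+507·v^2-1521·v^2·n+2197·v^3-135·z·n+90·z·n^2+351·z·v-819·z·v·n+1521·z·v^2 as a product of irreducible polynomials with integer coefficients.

(13·v-2·n+3)·(9·z+13·v-2·n)·(13·v-5·n)

Group: 13·v·(117·z·v-45·z·n+169·v^2-91·v·n+10·n^2) + (-2·n+3)·(117·z·v-45·z·n+169·v^2-91·v·n+10·n^2); both groups contain (117·z·v-45·z·n+169·v^2-91·v·n+10·n^2), so (13·v-2·n+3) is a factor with cofactor 117·z·v-45·z·n+169·v^2-91·v·n+10·n^2.
The cofactor groups again: 117·z·v-45·z·n+169·v^2-91·v·n+10·n^2 = 13·v·(9·z+13·v-2·n) - 5·n·(9·z+13·v-2·n); both groups contain (9·z+13·v-2·n), giving (13·v-5·n)·(9·z+13·v-2·n).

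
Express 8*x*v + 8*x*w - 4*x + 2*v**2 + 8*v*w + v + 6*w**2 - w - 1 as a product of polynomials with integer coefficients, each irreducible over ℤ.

Group: 2*v*(4*x + v + 3*w + 1) + (2*w - 1)*(4*x + v + 3*w + 1); both groups contain (4*x + v + 3*w + 1).

(2*v + 2*w - 1)*(4*x + v + 3*w + 1)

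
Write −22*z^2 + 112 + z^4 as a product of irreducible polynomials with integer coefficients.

Substitute u = z^2 to get a quadratic in u, then factor.
z^2 − 8 is irreducible over ℤ (8 is not a perfect square).
z^2 − 14 is irreducible over ℤ (14 is not a perfect square).

(z^2 − 14)*(z^2 − 8)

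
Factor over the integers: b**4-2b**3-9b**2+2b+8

Testing divisors of the constant over divisors of the leading coefficient, b = 4 is a root, so (b-4) is a factor; dividing leaves b**3+2b**2-b-2.
Next, b = 1 is a root, so (b-1) is a factor; dividing leaves b**2+3b+2.
The remaining quadratic factors as (b+1)(b+2).

(b+1)(b+2)(b-1)(b-4)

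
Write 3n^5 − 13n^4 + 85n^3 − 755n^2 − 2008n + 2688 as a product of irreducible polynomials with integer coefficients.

(3n + 8)(n − 1)(n − 7)(n^2 + n + 48)

Among the possible rational roots, n = 1 is a root, so (n − 1) divides it; the quotient is 3n^4 − 10n^3 + 75n^2 − 680n − 2688.
Then n = −8/3 is a root, giving the factor (3n + 8) and quotient n^3 − 6n^2 + 41n − 336.
Continuing, n = 7 is a root, so (n − 7) is a factor; dividing leaves n^2 + n + 48.
The quadratic n^2 + n + 48 has discriminant −191 < 0 and is irreducible over ℤ.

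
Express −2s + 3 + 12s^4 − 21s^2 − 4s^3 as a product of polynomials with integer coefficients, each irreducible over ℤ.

By the rational root theorem, s = 3/2 is a root, giving the factor (2s − 3) and quotient 6s^3 + 7s^2 − 1.
Next, s = 1/3 is a root, so (3s − 1) divides it; the quotient is 2s^2 + 3s + 1.
The remaining quadratic factors as (s + 1)(2s + 1).

(2s + 1)(2s − 3)(3s − 1)(s + 1)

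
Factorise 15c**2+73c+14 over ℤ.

(3c+14)(5c+1)

Need a pair with product 15·14 = 210 and sum 73: that's 70 and 3.
Split the middle term: 15c**2+70c + 3c+14 = 5c(3c+14) + (3c+14).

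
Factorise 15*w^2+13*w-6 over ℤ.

Need a pair with product 15·(-6) = -90 and sum 13: that's -5 and 18.
Split the middle term: 15*w^2-5*w + 18*w-6 = 5*w*(3*w-1) + 6*(3*w-1).

(3*w-1)*(5*w+6)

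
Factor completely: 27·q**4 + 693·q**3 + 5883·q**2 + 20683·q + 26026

Among the possible rational roots, q = −11/3 is a root, giving the factor (3·q + 11) and quotient 9·q**3 + 198·q**2 + 1235·q + 2366.
Continuing, q = −13 is a root, so (q + 13) divides it; the quotient is 9·q**2 + 81·q + 182.
The remaining quadratic factors as (3·q + 13)(3·q + 14).

(3·q + 11)·(3·q + 13)·(3·q + 14)·(q + 13)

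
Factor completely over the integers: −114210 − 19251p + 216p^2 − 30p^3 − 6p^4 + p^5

(p + 6)(p + 9)(p − 15)(p^2 − 6p + 141)

Among the possible rational roots, p = 15 is a root, so (p − 15) divides it; the quotient is p^4 + 9p^3 + 105p^2 + 1791p + 7614.
Next, p = −6 is a root, so (p + 6) is a factor; dividing leaves p^3 + 3p^2 + 87p + 1269.
Next, p = −9 is a root, giving the factor (p + 9) and quotient p^2 − 6p + 141.
The quadratic p^2 − 6p + 141 has discriminant −528 < 0 and is irreducible over ℤ.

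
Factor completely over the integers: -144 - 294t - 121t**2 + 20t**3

(4t + 3)(5t + 6)(t - 8)

By the rational root theorem, t = -6/5 is a root, so (5t + 6) divides it; the quotient is 4t**2 - 29t - 24.
The remaining quadratic factors as (t - 8)(4t + 3).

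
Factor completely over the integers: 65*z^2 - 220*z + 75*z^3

5*z*(3*z - 4)*(5*z + 11)

Pull out the common factor 5*z, then factor the remaining trinomial.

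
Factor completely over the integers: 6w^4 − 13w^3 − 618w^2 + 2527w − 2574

(6w − 13)(w + 11)(w − 2)(w − 9)

By the rational root theorem, w = 2 is a root, giving the factor (w − 2) and quotient 6w^3 − w^2 − 620w + 1287.
Continuing, w = 9 is a root, so (w − 9) divides it; the quotient is 6w^2 + 53w − 143.
The remaining quadratic factors as (6w − 13)(w + 11).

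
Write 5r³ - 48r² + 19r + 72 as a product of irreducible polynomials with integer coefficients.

(5r - 8)(r + 1)(r - 9)

Among the possible rational roots, r = 8/5 is a root, so (5r - 8) divides it; the quotient is r² - 8r - 9.
The remaining quadratic factors as (r - 9)(r + 1).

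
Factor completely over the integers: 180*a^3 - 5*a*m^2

5*a*(6*a + m)*(6*a - m)

Factor out 5*a, leaving 36*a^2 - m^2, which is a difference of two squares.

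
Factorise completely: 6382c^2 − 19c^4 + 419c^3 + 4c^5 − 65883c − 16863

(4c + 1)(c + 11)(c − 7)(c^2 − 9c + 219)

By the rational root theorem, c = −1/4 is a root, so (4c + 1) is a factor; dividing leaves c^4 − 5c^3 + 106c^2 + 1569c − 16863.
Next, c = 7 is a root, giving the factor (c − 7) and quotient c^3 + 2c^2 + 120c + 2409.
Continuing, c = −11 is a root, giving the factor (c + 11) and quotient c^2 − 9c + 219.
The quadratic c^2 − 9c + 219 has discriminant −795 < 0 and is irreducible over ℤ.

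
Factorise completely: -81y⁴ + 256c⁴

(4c + 3y)(4c - 3y)(16c² + 9y²)

(4c)⁴ − (3y)⁴ = ((4c)² − (3y)²)((4c)² + (3y)²); the first factor splits again, the second (16c² + 9y²) is irreducible.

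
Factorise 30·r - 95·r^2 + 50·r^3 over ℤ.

5·r·(2·r - 3)·(5·r - 2)

Pull out the common factor 5·r, then factor the remaining trinomial.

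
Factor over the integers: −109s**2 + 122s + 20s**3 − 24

(4s − 1)(5s − 6)(s − 4)

Trying the rational-root candidates, s = 4 is a root, so (s − 4) is a factor; dividing leaves 20s**2 − 29s + 6.
The remaining quadratic factors as (4s − 1)(5s − 6).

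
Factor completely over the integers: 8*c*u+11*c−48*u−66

Group as (8*c*u+11*c) + (−48*u−66) = c*(8*u+11) − 6*(8*u+11).
Both groups share the factor (8*u+11).

(8*u+11)*(c−6)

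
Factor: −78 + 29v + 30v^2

Need a pair with product 30·(−78) = −2340 and sum 29: that's 65 and −36.
Split the middle term: 30v^2 + 65v − 36v − 78 = 5v(6v + 13) − 6(6v + 13).

(5v − 6)(6v + 13)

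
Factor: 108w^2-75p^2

Every term has a factor of 3. Then 36w^2-25p^2 = (6w)² − (5p)².

3(6w-5p)(6w+5p)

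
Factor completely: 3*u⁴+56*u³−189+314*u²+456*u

(3*u−1)*(u+3)*(u+7)*(u+9)

By the rational root theorem, u = −9 is a root, so (u+9) is a factor; dividing leaves 3*u³+29*u²+53*u−21.
Next, u = 1/3 is a root, giving the factor (3*u−1) and quotient u²+10*u+21.
The remaining quadratic factors as (u+7)(u+3).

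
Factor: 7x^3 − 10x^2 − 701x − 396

Trying the rational-root candidates, x = −9 is a root, giving the factor (x + 9) and quotient 7x^2 − 73x − 44.
The remaining quadratic factors as (7x + 4)(x − 11).

(7x + 4)(x + 9)(x − 11)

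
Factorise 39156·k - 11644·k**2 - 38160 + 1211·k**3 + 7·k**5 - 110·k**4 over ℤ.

Among the possible rational roots, k = 10 is a root, giving the factor (k - 10) and quotient 7·k**4 - 40·k**3 + 811·k**2 - 3534·k + 3816.
Continuing, k = 3 is a root, giving the factor (k - 3) and quotient 7·k**3 - 19·k**2 + 754·k - 1272.
Then k = 12/7 is a root, so (7·k - 12) divides it; the quotient is k**2 - k + 106.
The quadratic k**2 - k + 106 has discriminant -423 < 0 and is irreducible over ℤ.

(7·k - 12)·(k - 10)·(k - 3)·(k**2 - k + 106)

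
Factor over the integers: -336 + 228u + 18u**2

6(3u - 4)(u + 14)

Pull out the common factor 6, then factor the remaining trinomial.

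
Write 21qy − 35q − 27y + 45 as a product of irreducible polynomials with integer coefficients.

Group as (21qy − 35q) + (−27y + 45) = 7q(3y − 5) − 9(3y − 5).
Both groups share the factor (3y − 5).

(3y − 5)(7q − 9)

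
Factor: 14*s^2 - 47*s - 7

(2*s - 7)*(7*s + 1)

Need a pair with product 14·(-7) = -98 and sum -47: that's -49 and 2.
Split the middle term: 14*s^2 - 49*s + 2*s - 7 = 7*s*(2*s - 7) + (2*s - 7).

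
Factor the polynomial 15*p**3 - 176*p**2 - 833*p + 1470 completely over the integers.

(3*p + 14)*(5*p - 7)*(p - 15)

Testing divisors of the constant over divisors of the leading coefficient, p = 15 is a root, so (p - 15) divides it; the quotient is 15*p**2 + 49*p - 98.
The remaining quadratic factors as (5*p - 7)(3*p + 14).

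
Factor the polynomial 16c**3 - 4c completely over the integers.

4c(2c + 1)(2c - 1)

Pull out the common factor 4c; 4c**2 - 1 is a difference of squares.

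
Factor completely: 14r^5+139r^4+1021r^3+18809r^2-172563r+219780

(2r-9)(7r-11)(r+15)(r^2+r+148)

Trying the rational-root candidates, r = 11/7 is a root, so (7r-11) is a factor; dividing leaves 2r^4+23r^3+182r^2+2973r-19980.
Then r = 9/2 is a root, so (2r-9) is a factor; dividing leaves r^3+16r^2+163r+2220.
Continuing, r = -15 is a root, so (r+15) is a factor; dividing leaves r^2+r+148.
The quadratic r^2+r+148 has discriminant -591 < 0 and is irreducible over ℤ.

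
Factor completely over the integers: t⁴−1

(t+1)·(t−1)·(t²+1)

(t)⁴ − (1)⁴ = ((t)² − (1)²)((t)² + (1)²); the first factor splits again, the second (t²+1) is irreducible.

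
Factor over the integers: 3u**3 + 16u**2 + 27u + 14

(3u + 7)(u + 1)(u + 2)

Trying the rational-root candidates, u = -1 is a root, so (u + 1) divides it; the quotient is 3u**2 + 13u + 14.
The remaining quadratic factors as (u + 2)(3u + 7).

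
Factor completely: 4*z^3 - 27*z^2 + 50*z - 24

(4*z - 3)*(z - 2)*(z - 4)

Among the possible rational roots, z = 4 is a root, giving the factor (z - 4) and quotient 4*z^2 - 11*z + 6.
The remaining quadratic factors as (4*z - 3)(z - 2).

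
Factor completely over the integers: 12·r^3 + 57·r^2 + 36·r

3·r·(4·r + 3)·(r + 4)

Pull out the common factor 3·r, then factor the remaining trinomial.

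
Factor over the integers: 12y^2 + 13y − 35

(3y + 7)(4y − 5)

Need a pair with product 12·(−35) = −420 and sum 13: that's −15 and 28.
Split the middle term: 12y^2 − 15y + 28y − 35 = 3y(4y − 5) + 7(4y − 5).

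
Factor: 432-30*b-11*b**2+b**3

By the rational root theorem, b = -6 is a root, giving the factor (b+6) and quotient b**2-17*b+72.
The remaining quadratic factors as (b-8)(b-9).

(b+6)*(b-8)*(b-9)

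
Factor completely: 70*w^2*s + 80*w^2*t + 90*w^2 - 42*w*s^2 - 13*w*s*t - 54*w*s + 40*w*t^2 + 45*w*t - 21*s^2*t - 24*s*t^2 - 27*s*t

(5*w - 3*s)*(7*s + 8*t + 9)*(2*w + t)

Group: 2*w*(35*w*s + 40*w*t + 45*w - 21*s^2 - 24*s*t - 27*s) + t*(35*w*s + 40*w*t + 45*w - 21*s^2 - 24*s*t - 27*s); both groups contain (35*w*s + 40*w*t + 45*w - 21*s^2 - 24*s*t - 27*s), so (2*w + t) is a factor with cofactor 35*w*s + 40*w*t + 45*w - 21*s^2 - 24*s*t - 27*s.
The cofactor groups again: 35*w*s + 40*w*t + 45*w - 21*s^2 - 24*s*t - 27*s = 5*w*(7*s + 8*t + 9) - 3*s*(7*s + 8*t + 9); both groups contain (7*s + 8*t + 9), giving (5*w - 3*s)*(7*s + 8*t + 9).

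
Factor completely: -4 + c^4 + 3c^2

Substitute u = c^2 to get a quadratic in u, then factor.
c^2 - 1 is a difference of squares.
c^2 + 4 is irreducible over ℤ (sum of squares).

(c + 1)(c - 1)(c^2 + 4)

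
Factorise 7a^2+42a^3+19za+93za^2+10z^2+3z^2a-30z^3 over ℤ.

-(3z-6a-1)(5z+7a)(2z+a)

Group: 5z(-6z^2+9za+2z+6a^2+a) + 7a(-6z^2+9za+2z+6a^2+a); both groups contain (-6z^2+9za+2z+6a^2+a), so (5z+7a) is a factor with cofactor -6z^2+9za+2z+6a^2+a.
The cofactor groups again: -6z^2+9za+2z+6a^2+a = -3z(2z+a) + (6a+1)(2z+a); both groups contain (2z+a), giving -(3z-6a-1)(2z+a).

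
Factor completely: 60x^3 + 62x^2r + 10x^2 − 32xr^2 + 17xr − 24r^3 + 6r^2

(6x − 4r + 1)(5x + 6r)(2x + r)

Group: 5x(12x^2 − 2xr + 2x − 4r^2 + r) + 6r(12x^2 − 2xr + 2x − 4r^2 + r); both groups contain (12x^2 − 2xr + 2x − 4r^2 + r), so (5x + 6r) is a factor with cofactor 12x^2 − 2xr + 2x − 4r^2 + r.
The cofactor groups again: 12x^2 − 2xr + 2x − 4r^2 + r = 6x(2x + r) + (−4r + 1)(2x + r); both groups contain (2x + r), giving (6x − 4r + 1)(2x + r).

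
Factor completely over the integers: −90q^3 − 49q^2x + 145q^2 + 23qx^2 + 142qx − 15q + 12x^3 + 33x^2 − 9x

Group: 9q(−10q^2 − qx + 15q + 3x^2 + 9x) + (4x − 1)(−10q^2 − qx + 15q + 3x^2 + 9x); both groups contain (−10q^2 − qx + 15q + 3x^2 + 9x), so (9q + 4x − 1) is a factor with cofactor −10q^2 − qx + 15q + 3x^2 + 9x.
The cofactor groups again: −10q^2 − qx + 15q + 3x^2 + 9x = −2q(5q + 3x) + (x + 3)(5q + 3x); both groups contain (5q + 3x), giving −(2q − x − 3)(5q + 3x).

−(2q − x − 3)(5q + 3x)(9q + 4x − 1)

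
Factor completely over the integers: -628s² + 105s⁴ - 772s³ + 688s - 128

Among the possible rational roots, s = 2/5 is a root, so (5s - 2) is a factor; dividing leaves 21s³ - 146s² - 184s + 64.
Next, s = 8 is a root, so (s - 8) divides it; the quotient is 21s² + 22s - 8.
The remaining quadratic factors as (7s - 2)(3s + 4).

(3s + 4)(5s - 2)(7s - 2)(s - 8)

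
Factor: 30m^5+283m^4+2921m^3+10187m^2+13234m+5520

Among the possible rational roots, m = -8/5 is a root, giving the factor (5m+8) and quotient 6m^4+47m^3+509m^2+1223m+690.
Next, m = -2 is a root, giving the factor (m+2) and quotient 6m^3+35m^2+439m+345.
Then m = -5/6 is a root, so (6m+5) divides it; the quotient is m^2+5m+69.
The quadratic m^2+5m+69 has discriminant -251 < 0 and is irreducible over ℤ.

(5m+8)(6m+5)(m+2)(m^2+5m+69)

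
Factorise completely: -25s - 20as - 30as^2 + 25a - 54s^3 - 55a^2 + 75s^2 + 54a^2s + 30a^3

(5a + 9s - 5)(6a + 6s - 5)(a - s)

Group: 5a(6a^2 - 5a - 6s^2 + 5s) + (9s - 5)(6a^2 - 5a - 6s^2 + 5s); both groups contain (6a^2 - 5a - 6s^2 + 5s), so (5a + 9s - 5) is a factor with cofactor 6a^2 - 5a - 6s^2 + 5s.
The cofactor groups again: 6a^2 - 5a - 6s^2 + 5s = a(6a + 6s - 5) - s(6a + 6s - 5); both groups contain (6a + 6s - 5), giving (a - s)(6a + 6s - 5).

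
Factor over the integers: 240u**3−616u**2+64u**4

8u**2(2u+11)(4u−7)

Pull out the common factor 8u**2, then factor the remaining trinomial.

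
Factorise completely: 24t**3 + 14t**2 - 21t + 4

(2t - 1)(3t + 4)(4t - 1)

By the rational root theorem, t = 1/2 is a root, so (2t - 1) is a factor; dividing leaves 12t**2 + 13t - 4.
The remaining quadratic factors as (4t - 1)(3t + 4).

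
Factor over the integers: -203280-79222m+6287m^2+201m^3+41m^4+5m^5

By the rational root theorem, m = -15 is a root, giving the factor (m+15) and quotient 5m^4-34m^3+711m^2-4378m-13552.
Next, m = -11/5 is a root, so (5m+11) is a factor; dividing leaves m^3-9m^2+162m-1232.
Continuing, m = 8 is a root, so (m-8) divides it; the quotient is m^2-m+154.
The quadratic m^2-m+154 has discriminant -615 < 0 and is irreducible over ℤ.

(5m+11)(m+15)(m-8)(m^2-m+154)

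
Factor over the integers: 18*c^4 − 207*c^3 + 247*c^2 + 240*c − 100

(3*c − 1)*(6*c + 5)*(c − 10)*(c − 2)

Testing divisors of the constant over divisors of the leading coefficient, c = 10 is a root, so (c − 10) is a factor; dividing leaves 18*c^3 − 27*c^2 − 23*c + 10.
Next, c = 1/3 is a root, giving the factor (3*c − 1) and quotient 6*c^2 − 7*c − 10.
The remaining quadratic factors as (c − 2)(6*c + 5).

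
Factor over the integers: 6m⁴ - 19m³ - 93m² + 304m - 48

Testing divisors of the constant over divisors of the leading coefficient, m = 3 is a root, so (m - 3) is a factor; dividing leaves 6m³ - m² - 96m + 16.
Continuing, m = 1/6 is a root, giving the factor (6m - 1) and quotient m² - 16.
The remaining quadratic factors as (m + 4)(m - 4).

(6m - 1)(m + 4)(m - 3)(m - 4)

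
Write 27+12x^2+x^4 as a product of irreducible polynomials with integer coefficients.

(x^2+3)(x^2+9)

Substitute u = x^2 to get a quadratic in u, then factor.
x^2+9 is irreducible over ℤ (sum of squares).
x^2+3 is irreducible over ℤ (always positive, so no real roots).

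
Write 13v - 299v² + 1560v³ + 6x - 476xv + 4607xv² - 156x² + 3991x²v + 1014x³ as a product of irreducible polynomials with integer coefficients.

(6x + 13v)(13x + 15v - 1)(13x + 8v - 1)

Group: 13x(78x² + 217xv - 6x + 104v² - 13v) + (15v - 1)(78x² + 217xv - 6x + 104v² - 13v); both groups contain (78x² + 217xv - 6x + 104v² - 13v), so (13x + 15v - 1) is a factor with cofactor 78x² + 217xv - 6x + 104v² - 13v.
The cofactor groups again: 78x² + 217xv - 6x + 104v² - 13v = 6x(13x + 8v - 1) + 13v(13x + 8v - 1); both groups contain (13x + 8v - 1), giving (6x + 13v)(13x + 8v - 1).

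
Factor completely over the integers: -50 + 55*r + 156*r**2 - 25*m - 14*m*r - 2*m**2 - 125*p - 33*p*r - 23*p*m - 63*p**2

Group: -9*p*(7*p + m + 13*r + 10) + (-2*m + 12*r - 5)*(7*p + m + 13*r + 10); both groups contain (7*p + m + 13*r + 10).

-(9*p + 2*m - 12*r + 5)*(7*p + m + 13*r + 10)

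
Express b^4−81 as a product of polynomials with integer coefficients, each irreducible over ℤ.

Substitute u = b^2 to get a quadratic in u, then factor.
b^2−9 is a difference of squares.
b^2+9 is irreducible over ℤ (sum of squares).

(b+3)(b−3)(b^2+9)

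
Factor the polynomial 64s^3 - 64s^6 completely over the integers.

-64s^3(s - 1)(s^2 + s + 1)

Every term has a factor of 64s^3; factoring it out leaves -s^3 + 1.
Recognize a difference of cubes with the parts 1 and s.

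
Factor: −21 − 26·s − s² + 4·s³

By the rational root theorem, s = 3 is a root, so (s − 3) divides it; the quotient is 4·s² + 11·s + 7.
The remaining quadratic factors as (s + 1)(4·s + 7).

(4·s + 7)·(s + 1)·(s − 3)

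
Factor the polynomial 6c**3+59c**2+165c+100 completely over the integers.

(6c+5)(c+4)(c+5)

Among the possible rational roots, c = −5/6 is a root, giving the factor (6c+5) and quotient c**2+9c+20.
The remaining quadratic factors as (c+5)(c+4).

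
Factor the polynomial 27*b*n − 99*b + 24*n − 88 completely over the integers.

Group as (27*b*n − 99*b) + (24*n − 88) = 9*b*(3*n − 11) + 8*(3*n − 11).
Both groups share the factor (3*n − 11).

(3*n − 11)*(9*b + 8)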